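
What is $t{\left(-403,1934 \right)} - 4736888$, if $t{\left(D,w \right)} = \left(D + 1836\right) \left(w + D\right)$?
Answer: $-2542965$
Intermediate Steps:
$t{\left(D,w \right)} = \left(1836 + D\right) \left(D + w\right)$
$t{\left(-403,1934 \right)} - 4736888 = \left(\left(-403\right)^{2} + 1836 \left(-403\right) + 1836 \cdot 1934 - 779402\right) - 4736888 = \left(162409 - 739908 + 3550824 - 779402\right) - 4736888 = 2193923 - 4736888 = -2542965$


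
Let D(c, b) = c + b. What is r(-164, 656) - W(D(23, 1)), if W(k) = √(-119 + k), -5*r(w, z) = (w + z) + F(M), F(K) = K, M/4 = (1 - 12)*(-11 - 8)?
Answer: -1328/5 - I*√95 ≈ -265.6 - 9.7468*I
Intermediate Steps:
M = 836 (M = 4*((1 - 12)*(-11 - 8)) = 4*(-11*(-19)) = 4*209 = 836)
r(w, z) = -836/5 - w/5 - z/5 (r(w, z) = -((w + z) + 836)/5 = -(836 + w + z)/5 = -836/5 - w/5 - z/5)
D(c, b) = b + c
r(-164, 656) - W(D(23, 1)) = (-836/5 - ⅕*(-164) - ⅕*656) - √(-119 + (1 + 23)) = (-836/5 + 164/5 - 656/5) - √(-119 + 24) = -1328/5 - √(-95) = -1328/5 - I*√95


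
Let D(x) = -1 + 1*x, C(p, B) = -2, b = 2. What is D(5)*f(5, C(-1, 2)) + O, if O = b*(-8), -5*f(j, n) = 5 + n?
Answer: -92/5 ≈ -18.400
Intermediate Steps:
D(x) = -1 + x
f(j, n) = -1 - n/5 (f(j, n) = -(5 + n)/5 = -1 - n/5)
O = -16 (O = 2*(-8) = -16)
D(5)*f(5, C(-1, 2)) + O = (-1 + 5)*(-1 - ⅕*(-2)) - 16 = 4*(-1 + ⅖) - 16 = 4*(-⅗) - 16 = -12/5 - 16 = -92/5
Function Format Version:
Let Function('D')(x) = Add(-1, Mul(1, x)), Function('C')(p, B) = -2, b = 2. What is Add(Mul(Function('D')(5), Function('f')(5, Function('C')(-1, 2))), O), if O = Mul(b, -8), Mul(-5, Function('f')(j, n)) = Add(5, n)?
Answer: Rational(-92, 5) ≈ -18.400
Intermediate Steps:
Function('D')(x) = Add(-1, x)
Function('f')(j, n) = Add(-1, Mul(Rational(-1, 5), n)) (Function('f')(j, n) = Mul(Rational(-1, 5), Add(5, n)) = Add(-1, Mul(Rational(-1, 5), n)))
O = -16 (O = Mul(2, -8) = -16)
Add(Mul(Function('D')(5), Function('f')(5, Function('C')(-1, 2))), O) = Add(Mul(Add(-1, 5), Add(-1, Mul(Rational(-1, 5), -2))), -16) = Add(Mul(4, Add(-1, Rational(2, 5))), -16) = Add(Mul(4, Rational(-3, 5)), -16) = Add(Rational(-12, 5), -16) = Rational(-92, 5)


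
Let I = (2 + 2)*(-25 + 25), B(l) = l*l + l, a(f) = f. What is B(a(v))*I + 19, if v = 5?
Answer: 19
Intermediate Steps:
B(l) = l + l**2 (B(l) = l**2 + l = l + l**2)
I = 0 (I = 4*0 = 0)
B(a(v))*I + 19 = (5*(1 + 5))*0 + 19 = (5*6)*0 + 19 = 30*0 + 19 = 0 + 19 = 19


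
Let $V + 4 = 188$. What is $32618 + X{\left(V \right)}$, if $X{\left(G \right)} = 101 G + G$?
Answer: $51386$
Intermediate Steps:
$V = 184$ ($V = -4 + 188 = 184$)
$X{\left(G \right)} = 102 G$
$32618 + X{\left(V \right)} = 32618 + 102 \cdot 184 = 32618 + 18768 = 51386$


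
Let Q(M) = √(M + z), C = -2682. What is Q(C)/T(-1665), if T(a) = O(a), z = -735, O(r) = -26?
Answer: -I*√3417/26 ≈ -2.2483*I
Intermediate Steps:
T(a) = -26
Q(M) = √(-735 + M) (Q(M) = √(M - 735) = √(-735 + M))
Q(C)/T(-1665) = √(-735 - 2682)/(-26) = √(-3417)*(-1/26) = (I*√3417)*(-1/26) = -I*√3417/26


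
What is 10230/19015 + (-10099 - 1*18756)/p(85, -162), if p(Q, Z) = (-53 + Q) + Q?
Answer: -109496183/444951 ≈ -246.09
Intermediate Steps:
p(Q, Z) = -53 + 2*Q
10230/19015 + (-10099 - 1*18756)/p(85, -162) = 10230/19015 + (-10099 - 1*18756)/(-53 + 2*85) = 10230*(1/19015) + (-10099 - 18756)/(-53 + 170) = 2046/3803 - 28855/117 = -109496183/444951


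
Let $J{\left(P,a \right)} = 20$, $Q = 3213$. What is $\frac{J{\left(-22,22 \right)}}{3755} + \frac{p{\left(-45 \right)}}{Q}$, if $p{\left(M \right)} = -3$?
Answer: $\frac{3533}{804321} \approx 0.0043925$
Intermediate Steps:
$\frac{J{\left(-22,22 \right)}}{3755} + \frac{p{\left(-45 \right)}}{Q} = \frac{20}{3755} - \frac{3}{3213} = 20 \cdot \frac{1}{3755} - \frac{1}{1071} = \frac{4}{751} - \frac{1}{1071} = \frac{3533}{804321}$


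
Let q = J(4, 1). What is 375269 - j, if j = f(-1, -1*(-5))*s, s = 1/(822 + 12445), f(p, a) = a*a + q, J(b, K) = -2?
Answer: 4978693800/13267 ≈ 3.7527e+5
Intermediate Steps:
q = -2
f(p, a) = -2 + a² (f(p, a) = a*a - 2 = a² - 2 = -2 + a²)
s = 1/13267 ≈ 7.5375e-5
j = 23/13267 (j = (-2 + (-1*(-5))²)*(1/13267) = (-2 + 5²)*(1/13267) = (-2 + 25)*(1/13267) = 23*(1/13267) = 23/13267 ≈ 0.0017336)
375269 - j = 375269 - 1*23/13267 = 375269 - 23/13267 = 4978693800/13267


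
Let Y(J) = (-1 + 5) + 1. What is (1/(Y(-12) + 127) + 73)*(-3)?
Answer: -9637/44 ≈ -219.02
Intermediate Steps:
Y(J) = 5 (Y(J) = 4 + 1 = 5)
(1/(Y(-12) + 127) + 73)*(-3) = (1/(5 + 127) + 73)*(-3) = (1/132 + 73)*(-3) = (9637/132)*(-3) = -9637/44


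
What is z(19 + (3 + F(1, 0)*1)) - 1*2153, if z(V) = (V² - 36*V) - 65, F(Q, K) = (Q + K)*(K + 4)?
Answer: -2478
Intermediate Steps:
F(Q, K) = (4 + K)*(K + Q) (F(Q, K) = (K + Q)*(4 + K) = (4 + K)*(K + Q))
z(V) = -65 + V² - 36*V
z(19 + (3 + F(1, 0)*1)) - 1*2153 = (-65 + (19 + (3 + (0² + 4*0 + 4*1 + 0*1)*1))² - 36*(19 + (3 + (0² + 4*0 + 4*1 + 0*1)*1))) - 1*2153 = (-65 + (19 + (3 + (0 + 0 + 4 + 0)*1))² - 36*(19 + (3 + (0 + 0 + 4 + 0)*1))) - 2153 = (-65 + (19 + (3 + 4*1))² - 36*(19 + (3 + 4*1))) - 2153 = (-65 + (19 + (3 + 4))² - 36*(19 + (3 + 4))) - 2153 = (-65 + (19 + 7)² - 36*(19 + 7)) - 2153 = (-65 + 26² - 36*26) - 2153 = (-65 + 676 - 936) - 2153 = -325 - 2153 = -2478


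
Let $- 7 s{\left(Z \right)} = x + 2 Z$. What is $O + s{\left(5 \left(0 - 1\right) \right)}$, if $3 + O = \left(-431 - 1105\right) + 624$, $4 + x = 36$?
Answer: $- \frac{6427}{7} \approx -918.14$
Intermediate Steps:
$x = 32$ ($x = -4 + 36 = 32$)
$s{\left(Z \right)} = - \frac{32}{7} - \frac{2 Z}{7}$ ($s{\left(Z \right)} = - \frac{32 + 2 Z}{7} = - \frac{32}{7} - \frac{2 Z}{7}$)
$O = -915$ ($O = -3 + \left(\left(-431 - 1105\right) + 624\right) = -3 + \left(-1536 + 624\right) = -3 - 912 = -915$)
$O + s{\left(5 \left(0 - 1\right) \right)} = -915 - \left(\frac{32}{7} + \frac{2 \cdot 5 \left(0 - 1\right)}{7}\right) = -915 - \left(\frac{32}{7} + \frac{2 \cdot 5 \left(-1\right)}{7}\right) = -915 - \frac{22}{7} = - \frac{6427}{7}$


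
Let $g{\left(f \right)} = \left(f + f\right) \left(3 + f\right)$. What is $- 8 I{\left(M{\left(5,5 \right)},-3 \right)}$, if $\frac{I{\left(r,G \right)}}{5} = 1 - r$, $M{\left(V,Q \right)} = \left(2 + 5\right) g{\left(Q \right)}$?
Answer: $22360$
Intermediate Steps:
$g{\left(f \right)} = 2 f \left(3 + f\right)$
$M{\left(V,Q \right)} = 14 Q \left(3 + Q\right)$ ($M{\left(V,Q \right)} = \left(2 + 5\right) 2 Q \left(3 + Q\right) = 7 \cdot 2 Q \left(3 + Q\right) = 14 Q \left(3 + Q\right)$)
$I{\left(r,G \right)} = 5 - 5 r$ ($I{\left(r,G \right)} = 5 \left(1 - r\right) = 5 - 5 r$)
$- 8 I{\left(M{\left(5,5 \right)},-3 \right)} = - 8 \left(5 - 5 \cdot 14 \cdot 5 \left(3 + 5\right)\right) = - 8 \left(5 - 5 \cdot 14 \cdot 5 \cdot 8\right) = - 8 \left(5 - 2800\right) = \left(-8\right) \left(-2795\right) = 22360$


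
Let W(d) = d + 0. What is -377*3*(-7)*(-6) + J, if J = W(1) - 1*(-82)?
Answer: -47419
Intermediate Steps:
W(d) = d
J = 83 (J = 1 - 1*(-82) = 1 + 82 = 83)
-377*3*(-7)*(-6) + J = -377*3*(-7)*(-6) + 83 = -(-7917)*(-6) + 83 = -377*126 + 83 = -47502 + 83 = -47419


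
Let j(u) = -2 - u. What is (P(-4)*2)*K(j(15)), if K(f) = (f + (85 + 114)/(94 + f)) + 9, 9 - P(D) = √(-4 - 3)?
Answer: -7506/77 + 834*I*√7/77 ≈ -97.48 + 28.657*I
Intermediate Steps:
P(D) = 9 - I*√7 (P(D) = 9 - √(-4 - 3) = 9 - √(-7) = 9 - I*√7)
K(f) = 9 + f + 199/(94 + f) (K(f) = (f + 199/(94 + f)) + 9 = 9 + f + 199/(94 + f))
(P(-4)*2)*K(j(15)) = ((9 - I*√7)*2)*((1045 + (-2 - 1*15)² + 103*(-2 - 1*15))/(94 + (-2 - 1*15))) = (18 - 2*I*√7)*((1045 + (-2 - 15)² + 103*(-2 - 15))/(94 + (-2 - 15))) = (18 - 2*I*√7)*((1045 + (-17)² + 103*(-17))/(94 - 17)) = (18 - 2*I*√7)*((1045 + 289 - 1751)/77) = (18 - 2*I*√7)*((1/77)*(-417)) = (18 - 2*I*√7)*(-417/77) = -7506/77 + 834*I*√7/77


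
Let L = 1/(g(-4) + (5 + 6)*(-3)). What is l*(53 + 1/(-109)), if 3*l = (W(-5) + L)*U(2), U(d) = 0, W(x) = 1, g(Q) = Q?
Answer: 0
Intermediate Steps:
L = -1/37 (L = 1/(-4 + (5 + 6)*(-3)) = 1/(-4 + 11*(-3)) = 1/(-4 - 33) = 1/(-37) = -1/37 ≈ -0.027027)
l = 0 (l = ((1 - 1/37)*0)/3 = ((36/37)*0)/3 = (⅓)*0 = 0)
l*(53 + 1/(-109)) = 0*(53 + 1/(-109)) = 0*(53 - 1/109) = 0*(5776/109) = 0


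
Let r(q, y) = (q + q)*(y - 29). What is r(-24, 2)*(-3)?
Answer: -3888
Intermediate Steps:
r(q, y) = 2*q*(-29 + y) (r(q, y) = (2*q)*(-29 + y) = 2*q*(-29 + y))
r(-24, 2)*(-3) = (2*(-24)*(-29 + 2))*(-3) = (2*(-24)*(-27))*(-3) = 1296*(-3) = -3888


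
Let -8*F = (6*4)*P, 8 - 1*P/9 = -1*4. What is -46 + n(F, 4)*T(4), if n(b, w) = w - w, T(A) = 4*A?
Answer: -46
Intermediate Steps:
P = 108 (P = 72 - (-9)*4 = 72 - 9*(-4) = 72 + 36 = 108)
F = -324 (F = -6*4*108/8 = -3*108 = -⅛*2592 = -324)
n(b, w) = 0
-46 + n(F, 4)*T(4) = -46 + 0*(4*4) = -46 + 0*16 = -46 + 0 = -46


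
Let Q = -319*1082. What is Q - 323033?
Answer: -668191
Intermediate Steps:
Q = -345158
Q - 323033 = -345158 - 323033 = -668191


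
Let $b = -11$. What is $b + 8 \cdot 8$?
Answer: $53$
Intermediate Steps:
$b + 8 \cdot 8 = -11 + 8 \cdot 8 = -11 + 64 = 53$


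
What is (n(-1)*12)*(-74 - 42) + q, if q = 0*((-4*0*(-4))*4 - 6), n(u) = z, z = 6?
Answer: -8352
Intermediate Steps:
n(u) = 6
q = 0 (q = 0*((0*(-4))*4 - 6) = 0*(0*4 - 6) = 0*(0 - 6) = 0*(-6) = 0)
(n(-1)*12)*(-74 - 42) + q = (6*12)*(-74 - 42) + 0 = 72*(-116) + 0 = -8352 + 0 = -8352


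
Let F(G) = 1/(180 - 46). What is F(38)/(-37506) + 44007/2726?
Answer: 50061239/3101028 ≈ 16.143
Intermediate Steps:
F(G) = 1/134
F(38)/(-37506) + 44007/2726 = (1/134)/(-37506) + 44007/2726 = (1/134)*(-1/37506) + 44007*(1/2726) = -1/5025804 + 44007/2726 = 50061239/3101028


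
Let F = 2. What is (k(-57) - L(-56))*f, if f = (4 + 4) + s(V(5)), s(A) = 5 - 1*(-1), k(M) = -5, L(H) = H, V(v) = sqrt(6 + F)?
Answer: 714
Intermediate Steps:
V(v) = 2*sqrt(2) (V(v) = sqrt(6 + 2) = sqrt(8) = 2*sqrt(2))
s(A) = 6 (s(A) = 5 + 1 = 6)
f = 14 (f = (4 + 4) + 6 = 8 + 6 = 14)
(k(-57) - L(-56))*f = (-5 - 1*(-56))*14 = (-5 + 56)*14 = 51*14 = 714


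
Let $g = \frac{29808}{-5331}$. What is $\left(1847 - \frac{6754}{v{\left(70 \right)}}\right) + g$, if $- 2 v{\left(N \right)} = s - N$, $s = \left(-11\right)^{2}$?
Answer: $\frac{190885049}{90627} \approx 2106.3$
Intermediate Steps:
$s = 121$
$g = - \frac{9936}{1777}$ ($g = 29808 \left(- \frac{1}{5331}\right) = - \frac{9936}{1777} \approx -5.5914$)
$v{\left(N \right)} = - \frac{121}{2} + \frac{N}{2}$ ($v{\left(N \right)} = - \frac{121 - N}{2} = - \frac{121}{2} + \frac{N}{2}$)
$\left(1847 - \frac{6754}{v{\left(70 \right)}}\right) + g = \left(1847 - \frac{6754}{- \frac{121}{2} + \frac{1}{2} \cdot 70}\right) - \frac{9936}{1777} = \left(1847 - \frac{6754}{- \frac{121}{2} + 35}\right) - \frac{9936}{1777} = \left(1847 - \frac{6754}{- \frac{51}{2}}\right) - \frac{9936}{1777} = \left(1847 - - \frac{13508}{51}\right) - \frac{9936}{1777} = \left(1847 + \frac{13508}{51}\right) - \frac{9936}{1777} = \frac{107705}{51} - \frac{9936}{1777} = \frac{190885049}{90627}$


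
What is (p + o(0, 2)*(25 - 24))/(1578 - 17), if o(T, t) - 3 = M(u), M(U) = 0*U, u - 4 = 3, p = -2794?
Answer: -2791/1561 ≈ -1.7880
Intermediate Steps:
u = 7 (u = 4 + 3 = 7)
M(U) = 0
o(T, t) = 3 (o(T, t) = 3 + 0 = 3)
(p + o(0, 2)*(25 - 24))/(1578 - 17) = (-2794 + 3*(25 - 24))/(1578 - 17) = (-2794 + 3*1)/1561 = (-2794 + 3)*(1/1561) = -2791*1/1561 = -2791/1561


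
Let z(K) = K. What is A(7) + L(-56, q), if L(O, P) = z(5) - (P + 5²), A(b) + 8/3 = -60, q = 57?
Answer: -419/3 ≈ -139.67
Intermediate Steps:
A(b) = -188/3 (A(b) = -8/3 - 60 = -188/3)
L(O, P) = -20 - P (L(O, P) = 5 - (P + 5²) = 5 - (P + 25) = 5 - (25 + P) = 5 + (-25 - P) = -20 - P)
A(7) + L(-56, q) = -188/3 + (-20 - 1*57) = -188/3 + (-20 - 57) = -188/3 - 77 = -419/3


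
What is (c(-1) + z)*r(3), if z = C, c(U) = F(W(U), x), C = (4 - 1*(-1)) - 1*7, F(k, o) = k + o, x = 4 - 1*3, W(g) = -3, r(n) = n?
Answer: -12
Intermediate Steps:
x = 1 (x = 4 - 3 = 1)
C = -2 (C = (4 + 1) - 7 = 5 - 7 = -2)
c(U) = -2 (c(U) = -3 + 1 = -2)
z = -2
(c(-1) + z)*r(3) = (-2 - 2)*3 = -4*3 = -12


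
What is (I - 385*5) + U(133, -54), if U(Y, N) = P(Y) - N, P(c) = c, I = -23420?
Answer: -25158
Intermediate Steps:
U(Y, N) = Y - N
(I - 385*5) + U(133, -54) = (-23420 - 385*5) + (133 - 1*(-54)) = (-23420 - 1925) + (133 + 54) = -25345 + 187 = -25158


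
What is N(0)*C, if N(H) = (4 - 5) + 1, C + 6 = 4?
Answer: 0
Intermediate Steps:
C = -2 (C = -6 + 4 = -2)
N(H) = 0 (N(H) = -1 + 1 = 0)
N(0)*C = 0*(-2) = 0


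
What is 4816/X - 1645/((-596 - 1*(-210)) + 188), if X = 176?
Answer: 7063/198 ≈ 35.672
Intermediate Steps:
4816/X - 1645/((-596 - 1*(-210)) + 188) = 4816/176 - 1645/((-596 - 1*(-210)) + 188) = 4816*(1/176) - 1645/((-596 + 210) + 188) = 301/11 - 1645/(-386 + 188) = 301/11 - 1645/(-198) = 301/11 - 1645*(-1/198) = 301/11 + 1645/198 = 7063/198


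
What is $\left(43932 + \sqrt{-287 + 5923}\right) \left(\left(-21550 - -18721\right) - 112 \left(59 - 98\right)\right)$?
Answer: $67611348 + 3078 \sqrt{1409} \approx 6.7727 \cdot 10^{7}$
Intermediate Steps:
$\left(43932 + \sqrt{-287 + 5923}\right) \left(\left(-21550 - -18721\right) - 112 \left(59 - 98\right)\right) = \left(43932 + \sqrt{5636}\right) \left(\left(-21550 + 18721\right) - -4368\right) = \left(43932 + 2 \sqrt{1409}\right) \left(-2829 + 4368\right) = \left(43932 + 2 \sqrt{1409}\right) 1539 = 67611348 + 3078 \sqrt{1409}$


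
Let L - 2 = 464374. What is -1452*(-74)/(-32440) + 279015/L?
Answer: -154716007/57061960 ≈ -2.7114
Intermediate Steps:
L = 464376 (L = 2 + 464374 = 464376)
-1452*(-74)/(-32440) + 279015/L = -1452*(-74)/(-32440) + 279015/464376 = 107448*(-1/32440) + 279015*(1/464376) = -13431/4055 + 8455/14072 = -154716007/57061960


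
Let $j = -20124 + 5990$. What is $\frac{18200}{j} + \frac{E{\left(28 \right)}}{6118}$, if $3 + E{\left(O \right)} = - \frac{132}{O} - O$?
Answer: $- \frac{195741675}{151325671} \approx -1.2935$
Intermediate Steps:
$j = -14134$
$E{\left(O \right)} = -3 - O - \frac{132}{O}$ ($E{\left(O \right)} = -3 - \left(O + \frac{132}{O}\right) = -3 - O - \frac{132}{O}$)
$\frac{18200}{j} + \frac{E{\left(28 \right)}}{6118} = \frac{18200}{-14134} + \frac{-3 - 28 - \frac{132}{28}}{6118} = 18200 \left(- \frac{1}{14134}\right) + \left(-3 - 28 - \frac{33}{7}\right) \frac{1}{6118} = - \frac{9100}{7067} + \left(-3 - 28 - \frac{33}{7}\right) \frac{1}{6118} = - \frac{9100}{7067} - \frac{125}{21413} = - \frac{195741675}{151325671}$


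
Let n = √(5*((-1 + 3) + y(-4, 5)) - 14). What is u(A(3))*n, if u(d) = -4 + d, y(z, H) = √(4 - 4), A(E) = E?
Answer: -2*I ≈ -2.0*I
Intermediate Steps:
y(z, H) = 0 (y(z, H) = √0 = 0)
n = 2*I (n = √(5*((-1 + 3) + 0) - 14) = √(5*(2 + 0) - 14) = √(5*2 - 14) = √(10 - 14) = √(-4) = 2*I ≈ 2.0*I)
u(A(3))*n = (-4 + 3)*(2*I) = -2*I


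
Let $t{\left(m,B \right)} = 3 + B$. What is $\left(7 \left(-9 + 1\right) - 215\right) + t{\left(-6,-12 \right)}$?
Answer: $-280$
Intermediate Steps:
$\left(7 \left(-9 + 1\right) - 215\right) + t{\left(-6,-12 \right)} = \left(7 \left(-9 + 1\right) - 215\right) + \left(3 - 12\right) = \left(7 \left(-8\right) - 215\right) - 9 = \left(-56 - 215\right) - 9 = -271 - 9 = -280$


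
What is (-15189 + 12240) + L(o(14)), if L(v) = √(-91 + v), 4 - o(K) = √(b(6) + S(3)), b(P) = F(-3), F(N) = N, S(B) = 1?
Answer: -2949 + √(-87 - I*√2) ≈ -2948.9 - 9.3277*I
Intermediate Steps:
b(P) = -3
o(K) = 4 - I*√2 (o(K) = 4 - √(-3 + 1) = 4 - √(-2) = 4 - I*√2)
(-15189 + 12240) + L(o(14)) = (-15189 + 12240) + √(-91 + (4 - I*√2)) = -2949 + √(-87 - I*√2)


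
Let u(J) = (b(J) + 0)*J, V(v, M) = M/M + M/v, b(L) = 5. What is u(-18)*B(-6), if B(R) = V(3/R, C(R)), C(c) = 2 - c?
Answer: 1350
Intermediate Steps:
V(v, M) = 1 + M/v
B(R) = R*(2 - R + 3/R)/3 (B(R) = ((2 - R) + 3/R)/((3/R)) = (R/3)*(2 - R + 3/R) = R*(2 - R + 3/R)/3)
u(J) = 5*J (u(J) = (5 + 0)*J = 5*J)
u(-18)*B(-6) = (5*(-18))*(1 + (⅓)*(-6)*(2 - 1*(-6))) = -90*(1 + (⅓)*(-6)*(2 + 6)) = -90*(1 + (⅓)*(-6)*8) = -90*(1 - 16) = -90*(-15) = 1350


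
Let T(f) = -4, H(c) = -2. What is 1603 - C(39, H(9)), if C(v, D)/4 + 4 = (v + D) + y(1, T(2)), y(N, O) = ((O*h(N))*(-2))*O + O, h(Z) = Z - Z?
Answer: 1487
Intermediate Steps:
h(Z) = 0
y(N, O) = O (y(N, O) = ((O*0)*(-2))*O + O = (0*(-2))*O + O = 0*O + O = 0 + O = O)
C(v, D) = -32 + 4*D + 4*v (C(v, D) = -16 + 4*((v + D) - 4) = -16 + 4*((D + v) - 4) = -16 + 4*(-4 + D + v) = -16 + (-16 + 4*D + 4*v) = -32 + 4*D + 4*v)
1603 - C(39, H(9)) = 1603 - (-32 + 4*(-2) + 4*39) = 1603 - (-32 - 8 + 156) = 1603 - 1*116 = 1603 - 116 = 1487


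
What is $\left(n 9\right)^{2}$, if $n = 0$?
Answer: $0$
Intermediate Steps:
$\left(n 9\right)^{2} = \left(0 \cdot 9\right)^{2} = 0^{2} = 0$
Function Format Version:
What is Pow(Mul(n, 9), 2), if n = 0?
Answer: 0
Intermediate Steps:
Pow(Mul(n, 9), 2) = Pow(Mul(0, 9), 2) = Pow(0, 2) = 0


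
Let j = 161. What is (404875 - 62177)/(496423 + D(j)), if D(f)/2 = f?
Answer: 342698/496745 ≈ 0.68989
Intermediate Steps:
D(f) = 2*f
(404875 - 62177)/(496423 + D(j)) = (404875 - 62177)/(496423 + 2*161) = 342698/(496423 + 322) = 342698/496745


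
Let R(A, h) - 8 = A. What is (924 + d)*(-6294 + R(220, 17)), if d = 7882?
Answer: -53417196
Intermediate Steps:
R(A, h) = 8 + A
(924 + d)*(-6294 + R(220, 17)) = (924 + 7882)*(-6294 + (8 + 220)) = 8806*(-6294 + 228) = 8806*(-6066) = -53417196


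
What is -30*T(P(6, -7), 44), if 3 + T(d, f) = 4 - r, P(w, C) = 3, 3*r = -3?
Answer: -60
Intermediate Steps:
r = -1 (r = (1/3)*(-3) = -1)
T(d, f) = 2 (T(d, f) = -3 + (4 - 1*(-1)) = -3 + (4 + 1) = -3 + 5 = 2)
-30*T(P(6, -7), 44) = -30*2 = -60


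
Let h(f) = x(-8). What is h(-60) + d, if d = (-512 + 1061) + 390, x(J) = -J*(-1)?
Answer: 931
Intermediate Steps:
x(J) = J
h(f) = -8
d = 939 (d = 549 + 390 = 939)
h(-60) + d = -8 + 939 = 931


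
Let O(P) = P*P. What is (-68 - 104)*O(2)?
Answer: -688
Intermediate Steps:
O(P) = P**2
(-68 - 104)*O(2) = (-68 - 104)*2**2 = -172*4 = -688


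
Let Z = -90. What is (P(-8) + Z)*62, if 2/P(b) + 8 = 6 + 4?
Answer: -5518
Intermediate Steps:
P(b) = 1 (P(b) = 2/(-8 + (6 + 4)) = 2/(-8 + 10) = 2/2 = 2*(½) = 1)
(P(-8) + Z)*62 = (1 - 90)*62 = -89*62 = -5518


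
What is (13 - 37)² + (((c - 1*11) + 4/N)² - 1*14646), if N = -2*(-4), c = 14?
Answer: -56231/4 ≈ -14058.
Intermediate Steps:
N = 8
(13 - 37)² + (((c - 1*11) + 4/N)² - 1*14646) = (13 - 37)² + (((14 - 1*11) + 4/8)² - 1*14646) = (-24)² + (((14 - 11) + 4*(⅛))² - 14646) = 576 + ((3 + ½)² - 14646) = 576 + ((7/2)² - 14646) = 576 + (49/4 - 14646) = 576 - 58535/4 = -56231/4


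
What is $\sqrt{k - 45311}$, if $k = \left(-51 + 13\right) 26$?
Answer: $i \sqrt{46299} \approx 215.17 i$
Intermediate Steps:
$k = -988$ ($k = \left(-38\right) 26 = -988$)
$\sqrt{k - 45311} = \sqrt{-988 - 45311} = \sqrt{-46299} = i \sqrt{46299}$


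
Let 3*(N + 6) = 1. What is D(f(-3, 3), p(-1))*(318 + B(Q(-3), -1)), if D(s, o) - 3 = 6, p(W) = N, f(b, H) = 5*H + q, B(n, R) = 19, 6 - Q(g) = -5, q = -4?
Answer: 3033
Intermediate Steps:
Q(g) = 11 (Q(g) = 6 - 1*(-5) = 6 + 5 = 11)
N = -17/3 (N = -6 + (1/3)*1 = -6 + 1/3 = -17/3 ≈ -5.6667)
f(b, H) = -4 + 5*H (f(b, H) = 5*H - 4 = -4 + 5*H)
p(W) = -17/3
D(s, o) = 9 (D(s, o) = 3 + 6 = 9)
D(f(-3, 3), p(-1))*(318 + B(Q(-3), -1)) = 9*(318 + 19) = 9*337 = 3033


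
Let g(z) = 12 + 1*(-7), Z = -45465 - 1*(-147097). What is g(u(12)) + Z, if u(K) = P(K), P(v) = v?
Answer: 101637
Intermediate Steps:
Z = 101632 (Z = -45465 + 147097 = 101632)
u(K) = K
g(z) = 5 (g(z) = 12 - 7 = 5)
g(u(12)) + Z = 5 + 101632 = 101637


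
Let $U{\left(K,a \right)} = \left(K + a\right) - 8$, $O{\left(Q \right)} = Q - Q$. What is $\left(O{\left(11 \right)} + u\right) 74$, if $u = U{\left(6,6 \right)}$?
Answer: $296$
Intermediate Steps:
$O{\left(Q \right)} = 0$
$U{\left(K,a \right)} = -8 + K + a$
$u = 4$ ($u = -8 + 6 + 6 = 4$)
$\left(O{\left(11 \right)} + u\right) 74 = \left(0 + 4\right) 74 = 4 \cdot 74 = 296$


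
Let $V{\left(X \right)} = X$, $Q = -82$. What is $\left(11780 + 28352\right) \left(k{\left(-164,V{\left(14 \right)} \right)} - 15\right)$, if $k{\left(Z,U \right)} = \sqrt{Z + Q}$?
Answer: $-601980 + 40132 i \sqrt{246} \approx -6.0198 \cdot 10^{5} + 6.2945 \cdot 10^{5} i$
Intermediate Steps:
$k{\left(Z,U \right)} = \sqrt{-82 + Z}$ ($k{\left(Z,U \right)} = \sqrt{Z - 82} = \sqrt{-82 + Z}$)
$\left(11780 + 28352\right) \left(k{\left(-164,V{\left(14 \right)} \right)} - 15\right) = \left(11780 + 28352\right) \left(\sqrt{-82 - 164} - 15\right) = 40132 \left(\sqrt{-246} - 15\right) = 40132 \left(i \sqrt{246} - 15\right) = 40132 \left(-15 + i \sqrt{246}\right) = -601980 + 40132 i \sqrt{246}$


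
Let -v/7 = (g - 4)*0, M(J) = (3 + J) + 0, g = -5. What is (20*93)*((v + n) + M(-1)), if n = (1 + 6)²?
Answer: 94860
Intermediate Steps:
M(J) = 3 + J
n = 49 (n = 7² = 49)
v = 0 (v = -7*(-5 - 4)*0 = -(-63)*0 = -7*0 = 0)
(20*93)*((v + n) + M(-1)) = (20*93)*((0 + 49) + (3 - 1)) = 1860*(49 + 2) = 1860*51 = 94860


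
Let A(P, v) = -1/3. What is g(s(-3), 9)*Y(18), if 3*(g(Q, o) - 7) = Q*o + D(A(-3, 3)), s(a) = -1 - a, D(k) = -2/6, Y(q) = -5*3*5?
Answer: -2900/3 ≈ -966.67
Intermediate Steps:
Y(q) = -75 (Y(q) = -15*5 = -75)
A(P, v) = -1/3 (A(P, v) = -1*1/3 = -1/3)
D(k) = -1/3 (D(k) = -2*1/6 = -1/3)
g(Q, o) = 62/9 + Q*o/3 (g(Q, o) = 7 + (Q*o - 1/3)/3 = 7 + (-1/3 + Q*o)/3 = 7 + (-1/9 + Q*o/3) = 62/9 + Q*o/3)
g(s(-3), 9)*Y(18) = (62/9 + (1/3)*(-1 - 1*(-3))*9)*(-75) = (62/9 + (1/3)*(-1 + 3)*9)*(-75) = (62/9 + (1/3)*2*9)*(-75) = (62/9 + 6)*(-75) = (116/9)*(-75) = -2900/3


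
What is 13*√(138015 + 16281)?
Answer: 78*√4286 ≈ 5106.5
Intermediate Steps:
13*√(138015 + 16281) = 13*√154296 = 13*(6*√4286) = 78*√4286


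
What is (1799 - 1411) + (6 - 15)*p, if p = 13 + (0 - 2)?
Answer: 289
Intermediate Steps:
p = 11 (p = 13 - 2 = 11)
(1799 - 1411) + (6 - 15)*p = (1799 - 1411) + (6 - 15)*11 = 388 - 9*11 = 388 - 99 = 289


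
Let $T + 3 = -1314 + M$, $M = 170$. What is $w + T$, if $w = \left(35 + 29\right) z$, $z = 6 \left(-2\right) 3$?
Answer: $-3451$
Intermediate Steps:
$z = -36$ ($z = \left(-12\right) 3 = -36$)
$w = -2304$ ($w = \left(35 + 29\right) \left(-36\right) = 64 \left(-36\right) = -2304$)
$T = -1147$ ($T = -3 + \left(-1314 + 170\right) = -3 - 1144 = -1147$)
$w + T = -2304 - 1147 = -3451$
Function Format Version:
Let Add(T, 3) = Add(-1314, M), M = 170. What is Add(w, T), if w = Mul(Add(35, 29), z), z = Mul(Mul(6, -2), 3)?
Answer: -3451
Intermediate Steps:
z = -36 (z = Mul(-12, 3) = -36)
w = -2304 (w = Mul(Add(35, 29), -36) = Mul(64, -36) = -2304)
T = -1147 (T = Add(-3, Add(-1314, 170)) = Add(-3, -1144) = -1147)
Add(w, T) = Add(-2304, -1147) = -3451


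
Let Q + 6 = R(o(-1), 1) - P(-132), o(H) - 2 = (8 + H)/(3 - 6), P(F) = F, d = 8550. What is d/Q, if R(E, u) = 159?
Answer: 30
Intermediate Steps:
o(H) = -⅔ - H/3 (o(H) = 2 + (8 + H)/(3 - 6) = 2 + (8 + H)/(-3) = 2 + (8 + H)*(-⅓) = 2 + (-8/3 - H/3) = -⅔ - H/3)
Q = 285 (Q = -6 + (159 - 1*(-132)) = -6 + (159 + 132) = -6 + 291 = 285)
d/Q = 8550/285 = 8550*(1/285) = 30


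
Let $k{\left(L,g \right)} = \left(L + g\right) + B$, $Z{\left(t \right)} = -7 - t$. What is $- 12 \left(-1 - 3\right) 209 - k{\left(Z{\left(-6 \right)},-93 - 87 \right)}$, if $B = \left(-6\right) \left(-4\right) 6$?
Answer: $10069$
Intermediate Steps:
$B = 144$ ($B = 24 \cdot 6 = 144$)
$k{\left(L,g \right)} = 144 + L + g$ ($k{\left(L,g \right)} = \left(L + g\right) + 144 = 144 + L + g$)
$- 12 \left(-1 - 3\right) 209 - k{\left(Z{\left(-6 \right)},-93 - 87 \right)} = - 12 \left(-1 - 3\right) 209 - \left(144 - 1 - 180\right) = - 12 \left(-1 - 3\right) 209 - \left(144 + \left(-7 + 6\right) - 180\right) = - 12 \left(\left(-4\right) 209\right) - \left(144 - 1 - 180\right) = \left(-12\right) \left(-836\right) - -37 = 10032 + 37 = 10069$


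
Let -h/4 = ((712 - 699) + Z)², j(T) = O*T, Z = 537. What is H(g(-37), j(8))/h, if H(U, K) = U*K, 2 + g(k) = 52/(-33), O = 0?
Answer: 0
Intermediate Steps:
g(k) = -118/33 (g(k) = -2 + 52/(-33) = -2 + 52*(-1/33) = -2 - 52/33 = -118/33)
j(T) = 0 (j(T) = 0*T = 0)
h = -1210000 (h = -4*((712 - 699) + 537)² = -4*(13 + 537)² = -4*550² = -4*302500 = -1210000)
H(U, K) = K*U
H(g(-37), j(8))/h = (0*(-118/33))/(-1210000) = 0*(-1/1210000) = 0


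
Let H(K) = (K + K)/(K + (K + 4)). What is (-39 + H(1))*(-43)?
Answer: 4988/3 ≈ 1662.7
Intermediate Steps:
H(K) = 2*K/(4 + 2*K) (H(K) = (2*K)/(K + (4 + K)) = (2*K)/(4 + 2*K) = 2*K/(4 + 2*K))
(-39 + H(1))*(-43) = (-39 + 1/(2 + 1))*(-43) = (-39 + 1/3)*(-43) = (-39 + 1*(⅓))*(-43) = (-39 + ⅓)*(-43) = -116/3*(-43) = 4988/3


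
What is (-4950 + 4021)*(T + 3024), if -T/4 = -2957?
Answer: -13797508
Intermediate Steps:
T = 11828 (T = -4*(-2957) = 11828)
(-4950 + 4021)*(T + 3024) = (-4950 + 4021)*(11828 + 3024) = -929*14852 = -13797508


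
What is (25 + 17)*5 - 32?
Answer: 178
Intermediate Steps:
(25 + 17)*5 - 32 = 42*5 - 32 = 210 - 32 = 178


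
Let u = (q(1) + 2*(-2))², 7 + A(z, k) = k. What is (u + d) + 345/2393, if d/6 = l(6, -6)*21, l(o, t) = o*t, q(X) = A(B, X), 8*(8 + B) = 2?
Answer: -10615003/2393 ≈ -4435.9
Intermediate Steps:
B = -31/4 (B = -8 + (⅛)*2 = -8 + ¼ = -31/4 ≈ -7.7500)
A(z, k) = -7 + k
q(X) = -7 + X
d = -4536 (d = 6*((6*(-6))*21) = 6*(-36*21) = 6*(-756) = -4536)
u = 100 (u = ((-7 + 1) + 2*(-2))² = (-6 - 4)² = (-10)² = 100)
(u + d) + 345/2393 = (100 - 4536) + 345/2393 = -4436 + 345*(1/2393) = -4436 + 345/2393 = -10615003/2393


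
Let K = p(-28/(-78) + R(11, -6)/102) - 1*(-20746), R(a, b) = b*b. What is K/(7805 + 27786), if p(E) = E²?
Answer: 9119521258/15644700279 ≈ 0.58291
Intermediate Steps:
R(a, b) = b²
K = 9119521258/439569 (K = (-28/(-78) + (-6)²/102)² - 1*(-20746) = (-28*(-1/78) + 36*(1/102))² + 20746 = (14/39 + 6/17)² + 20746 = (472/663)² + 20746 = 222784/439569 + 20746 = 9119521258/439569 ≈ 20747.)
K/(7805 + 27786) = 9119521258/(439569*(7805 + 27786)) = (9119521258/439569)/35591 = (9119521258/439569)*(1/35591) = 9119521258/15644700279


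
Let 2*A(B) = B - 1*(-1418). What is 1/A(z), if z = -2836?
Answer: -1/709 ≈ -0.0014104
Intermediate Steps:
A(B) = 709 + B/2 (A(B) = (B - 1*(-1418))/2 = (B + 1418)/2 = (1418 + B)/2 = 709 + B/2)
1/A(z) = 1/(709 + (½)*(-2836)) = 1/(709 - 1418) = 1/(-709) = -1/709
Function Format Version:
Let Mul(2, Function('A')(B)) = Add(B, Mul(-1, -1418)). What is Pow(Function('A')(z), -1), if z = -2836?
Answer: Rational(-1, 709) ≈ -0.0014104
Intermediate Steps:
Function('A')(B) = Add(709, Mul(Rational(1, 2), B)) (Function('A')(B) = Mul(Rational(1, 2), Add(B, Mul(-1, -1418))) = Mul(Rational(1, 2), Add(B, 1418)) = Mul(Rational(1, 2), Add(1418, B)) = Add(709, Mul(Rational(1, 2), B)))
Pow(Function('A')(z), -1) = Pow(Add(709, Mul(Rational(1, 2), -2836)), -1) = Pow(Add(709, -1418), -1) = Pow(-709, -1) = Rational(-1, 709)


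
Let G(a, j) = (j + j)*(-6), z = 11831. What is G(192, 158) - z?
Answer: -13727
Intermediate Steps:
G(a, j) = -12*j (G(a, j) = (2*j)*(-6) = -12*j)
G(192, 158) - z = -12*158 - 1*11831 = -1896 - 11831 = -13727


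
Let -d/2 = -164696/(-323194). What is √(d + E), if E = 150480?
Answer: 2*√982386617591702/161597 ≈ 387.92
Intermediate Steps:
d = -164696/161597 (d = -(-329392)/(-323194) = -(-329392)*(-1)/323194 = -2*82348/161597 = -164696/161597 ≈ -1.0192)
√(d + E) = √(-164696/161597 + 150480) = √(24316951864/161597) = 2*√982386617591702/161597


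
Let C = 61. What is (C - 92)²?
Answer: 961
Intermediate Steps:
(C - 92)² = (61 - 92)² = (-31)² = 961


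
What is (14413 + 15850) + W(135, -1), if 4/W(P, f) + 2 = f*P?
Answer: 4146027/137 ≈ 30263.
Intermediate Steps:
W(P, f) = 4/(-2 + P*f) (W(P, f) = 4/(-2 + f*P) = 4/(-2 + P*f))
(14413 + 15850) + W(135, -1) = (14413 + 15850) + 4/(-2 + 135*(-1)) = 30263 + 4/(-2 - 135) = 30263 + 4/(-137) = 30263 + 4*(-1/137) = 30263 - 4/137 = 4146027/137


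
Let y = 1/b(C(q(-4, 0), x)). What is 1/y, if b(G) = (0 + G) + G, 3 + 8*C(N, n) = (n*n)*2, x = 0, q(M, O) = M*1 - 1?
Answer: -¾ ≈ -0.75000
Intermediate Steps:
q(M, O) = -1 + M (q(M, O) = M - 1 = -1 + M)
C(N, n) = -3/8 + n²/4 (C(N, n) = -3/8 + ((n*n)*2)/8 = -3/8 + (n²*2)/8 = -3/8 + (2*n²)/8 = -3/8 + n²/4)
b(G) = 2*G (b(G) = G + G = 2*G)
y = -4/3 (y = 1/(2*(-3/8 + (¼)*0²)) = 1/(2*(-3/8 + (¼)*0)) = 1/(2*(-3/8 + 0)) = 1/(2*(-3/8)) = 1/(-¾) = -4/3 ≈ -1.3333)
1/y = 1/(-4/3) = -¾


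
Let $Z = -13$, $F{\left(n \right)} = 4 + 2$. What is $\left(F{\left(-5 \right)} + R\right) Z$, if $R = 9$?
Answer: $-195$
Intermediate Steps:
$F{\left(n \right)} = 6$
$\left(F{\left(-5 \right)} + R\right) Z = \left(6 + 9\right) \left(-13\right) = 15 \left(-13\right) = -195$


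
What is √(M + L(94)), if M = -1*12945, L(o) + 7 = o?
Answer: I*√12858 ≈ 113.39*I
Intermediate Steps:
L(o) = -7 + o
M = -12945
√(M + L(94)) = √(-12945 + (-7 + 94)) = √(-12945 + 87) = √(-12858) = I*√12858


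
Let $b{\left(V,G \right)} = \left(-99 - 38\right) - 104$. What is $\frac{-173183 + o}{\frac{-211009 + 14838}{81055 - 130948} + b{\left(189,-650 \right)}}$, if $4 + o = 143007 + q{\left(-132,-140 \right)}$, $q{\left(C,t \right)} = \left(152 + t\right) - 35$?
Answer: $\frac{1506918279}{11828042} \approx 127.4$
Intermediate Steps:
$q{\left(C,t \right)} = 117 + t$
$b{\left(V,G \right)} = -241$ ($b{\left(V,G \right)} = -137 - 104 = -241$)
$o = 142980$ ($o = -4 + \left(143007 + \left(117 - 140\right)\right) = -4 + \left(143007 - 23\right) = -4 + 142984 = 142980$)
$\frac{-173183 + o}{\frac{-211009 + 14838}{81055 - 130948} + b{\left(189,-650 \right)}} = \frac{-173183 + 142980}{\frac{-211009 + 14838}{81055 - 130948} - 241} = - \frac{30203}{- \frac{196171}{-49893} - 241} = - \frac{30203}{\left(-196171\right) \left(- \frac{1}{49893}\right) - 241} = - \frac{30203}{\frac{196171}{49893} - 241} = - \frac{30203}{- \frac{11828042}{49893}} = \left(-30203\right) \left(- \frac{49893}{11828042}\right) = \frac{1506918279}{11828042}$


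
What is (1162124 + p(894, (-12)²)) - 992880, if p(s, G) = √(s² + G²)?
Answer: 169244 + 6*√22777 ≈ 1.7015e+5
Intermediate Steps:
p(s, G) = √(G² + s²)
(1162124 + p(894, (-12)²)) - 992880 = (1162124 + √(((-12)²)² + 894²)) - 992880 = (1162124 + √(144² + 799236)) - 992880 = (1162124 + √(20736 + 799236)) - 992880 = (1162124 + √819972) - 992880 = (1162124 + 6*√22777) - 992880 = 169244 + 6*√22777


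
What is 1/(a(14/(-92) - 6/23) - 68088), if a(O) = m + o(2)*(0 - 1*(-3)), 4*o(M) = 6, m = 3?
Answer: -2/136161 ≈ -1.4688e-5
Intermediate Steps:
o(M) = 3/2 (o(M) = (¼)*6 = 3/2)
a(O) = 15/2 (a(O) = 3 + 3*(0 - 1*(-3))/2 = 3 + 3*(0 + 3)/2 = 3 + (3/2)*3 = 3 + 9/2 = 15/2)
1/(a(14/(-92) - 6/23) - 68088) = 1/(15/2 - 68088) = 1/(-136161/2) = -2/136161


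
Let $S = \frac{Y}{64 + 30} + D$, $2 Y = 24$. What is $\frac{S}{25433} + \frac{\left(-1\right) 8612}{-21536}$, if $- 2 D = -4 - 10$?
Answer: $\frac{2575394343}{6435769784} \approx 0.40017$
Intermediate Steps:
$Y = 12$ ($Y = \frac{1}{2} \cdot 24 = 12$)
$D = 7$ ($D = - \frac{-4 - 10}{2} = \left(- \frac{1}{2}\right) \left(-14\right) = 7$)
$S = \frac{335}{47}$ ($S = \frac{1}{64 + 30} \cdot 12 + 7 = \frac{1}{94} \cdot 12 + 7 = \frac{6}{47} + 7 = \frac{335}{47} \approx 7.1277$)
$\frac{S}{25433} + \frac{\left(-1\right) 8612}{-21536} = \frac{335}{47 \cdot 25433} + \frac{\left(-1\right) 8612}{-21536} = \frac{335}{47} \cdot \frac{1}{25433} - - \frac{2153}{5384} = \frac{335}{1195351} + \frac{2153}{5384} = \frac{2575394343}{6435769784}$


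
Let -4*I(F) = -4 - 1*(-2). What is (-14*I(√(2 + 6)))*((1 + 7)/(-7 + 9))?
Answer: -28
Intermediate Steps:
I(F) = ½ (I(F) = -(-4 - 1*(-2))/4 = -(-4 + 2)/4 = -¼*(-2) = ½)
(-14*I(√(2 + 6)))*((1 + 7)/(-7 + 9)) = (-14*½)*((1 + 7)/(-7 + 9)) = -56/2 = -7*4 = -28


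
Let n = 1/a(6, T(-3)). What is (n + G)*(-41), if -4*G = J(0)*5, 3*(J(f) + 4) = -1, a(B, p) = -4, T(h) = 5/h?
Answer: -1271/6 ≈ -211.83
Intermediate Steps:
J(f) = -13/3 (J(f) = -4 + (⅓)*(-1) = -4 - ⅓ = -13/3)
n = -¼ (n = 1/(-4) = -¼ ≈ -0.25000)
G = 65/12 (G = -(-13)*5/12 = -¼*(-65/3) = 65/12 ≈ 5.4167)
(n + G)*(-41) = (-¼ + 65/12)*(-41) = (31/6)*(-41) = -1271/6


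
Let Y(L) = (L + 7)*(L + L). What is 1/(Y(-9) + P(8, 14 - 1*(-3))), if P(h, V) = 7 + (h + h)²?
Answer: 1/299 ≈ 0.0033445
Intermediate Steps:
Y(L) = 2*L*(7 + L) (Y(L) = (7 + L)*(2*L) = 2*L*(7 + L))
P(h, V) = 7 + 4*h² (P(h, V) = 7 + (2*h)² = 7 + 4*h²)
1/(Y(-9) + P(8, 14 - 1*(-3))) = 1/(2*(-9)*(7 - 9) + (7 + 4*8²)) = 1/(2*(-9)*(-2) + (7 + 4*64)) = 1/(36 + (7 + 256)) = 1/(36 + 263) = 1/299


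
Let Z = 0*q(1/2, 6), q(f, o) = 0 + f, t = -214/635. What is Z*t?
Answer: 0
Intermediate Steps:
t = -214/635 (t = -214*1/635 = -214/635 ≈ -0.33701)
q(f, o) = f
Z = 0 (Z = 0/2 = 0*(½) = 0)
Z*t = 0*(-214/635) = 0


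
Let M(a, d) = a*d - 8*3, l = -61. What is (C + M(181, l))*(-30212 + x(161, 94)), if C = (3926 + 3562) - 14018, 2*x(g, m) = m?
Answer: 530753175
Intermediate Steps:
x(g, m) = m/2
M(a, d) = -24 + a*d (M(a, d) = a*d - 24 = -24 + a*d)
C = -6530 (C = 7488 - 14018 = -6530)
(C + M(181, l))*(-30212 + x(161, 94)) = (-6530 + (-24 + 181*(-61)))*(-30212 + (½)*94) = (-6530 + (-24 - 11041))*(-30212 + 47) = (-6530 - 11065)*(-30165) = -17595*(-30165) = 530753175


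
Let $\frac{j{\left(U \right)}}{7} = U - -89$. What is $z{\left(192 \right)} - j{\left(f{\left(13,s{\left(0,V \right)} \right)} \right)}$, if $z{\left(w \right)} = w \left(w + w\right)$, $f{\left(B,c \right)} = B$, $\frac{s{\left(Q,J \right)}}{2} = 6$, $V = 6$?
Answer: $73014$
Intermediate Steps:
$s{\left(Q,J \right)} = 12$ ($s{\left(Q,J \right)} = 2 \cdot 6 = 12$)
$j{\left(U \right)} = 623 + 7 U$ ($j{\left(U \right)} = 7 \left(U - -89\right) = 7 \left(U + 89\right) = 7 \left(89 + U\right) = 623 + 7 U$)
$z{\left(w \right)} = 2 w^{2}$ ($z{\left(w \right)} = w 2 w = 2 w^{2}$)
$z{\left(192 \right)} - j{\left(f{\left(13,s{\left(0,V \right)} \right)} \right)} = 2 \cdot 192^{2} - \left(623 + 7 \cdot 13\right) = 2 \cdot 36864 - \left(623 + 91\right) = 73728 - 714 = 73014$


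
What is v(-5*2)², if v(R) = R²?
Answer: 10000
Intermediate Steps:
v(-5*2)² = ((-5*2)²)² = ((-10)²)² = 100² = 10000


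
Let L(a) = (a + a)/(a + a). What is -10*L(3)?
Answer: -10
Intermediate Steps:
L(a) = 1 (L(a) = (2*a)/((2*a)) = (2*a)*(1/(2*a)) = 1)
-10*L(3) = -10*1 = -10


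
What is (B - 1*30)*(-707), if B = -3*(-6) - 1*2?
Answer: 9898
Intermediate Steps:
B = 16 (B = 18 - 2 = 16)
(B - 1*30)*(-707) = (16 - 1*30)*(-707) = (16 - 30)*(-707) = -14*(-707) = 9898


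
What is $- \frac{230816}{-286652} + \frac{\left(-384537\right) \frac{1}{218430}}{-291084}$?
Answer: $\frac{1222977723503837}{1518813155504520} \approx 0.80522$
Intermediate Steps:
$- \frac{230816}{-286652} + \frac{\left(-384537\right) \frac{1}{218430}}{-291084} = \left(-230816\right) \left(- \frac{1}{286652}\right) + \left(-384537\right) \frac{1}{218430} \left(- \frac{1}{291084}\right) = \frac{57704}{71663} - - \frac{128179}{21193826040} = \frac{57704}{71663} + \frac{128179}{21193826040} = \frac{1222977723503837}{1518813155504520}$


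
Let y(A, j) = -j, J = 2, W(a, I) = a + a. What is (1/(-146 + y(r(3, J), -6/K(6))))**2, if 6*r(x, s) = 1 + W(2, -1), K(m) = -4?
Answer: 4/87025 ≈ 4.5964e-5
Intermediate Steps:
W(a, I) = 2*a
r(x, s) = 5/6 (r(x, s) = (1 + 2*2)/6 = (1 + 4)/6 = (1/6)*5 = 5/6)
(1/(-146 + y(r(3, J), -6/K(6))))**2 = (1/(-146 - (-6)/(-4)))**2 = (1/(-146 - (-6)*(-1)/4))**2 = (1/(-146 - 1*3/2))**2 = (1/(-146 - 3/2))**2 = (1/(-295/2))**2 = (-2/295)**2 = 4/87025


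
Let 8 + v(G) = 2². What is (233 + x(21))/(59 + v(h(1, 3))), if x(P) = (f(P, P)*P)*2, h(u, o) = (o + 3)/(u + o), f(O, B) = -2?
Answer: 149/55 ≈ 2.7091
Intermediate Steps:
h(u, o) = (3 + o)/(o + u)
v(G) = -4 (v(G) = -8 + 2² = -8 + 4 = -4)
x(P) = -4*P (x(P) = -2*P*2 = -4*P)
(233 + x(21))/(59 + v(h(1, 3))) = (233 - 4*21)/(59 - 4) = (233 - 84)/55 = 149*(1/55) = 149/55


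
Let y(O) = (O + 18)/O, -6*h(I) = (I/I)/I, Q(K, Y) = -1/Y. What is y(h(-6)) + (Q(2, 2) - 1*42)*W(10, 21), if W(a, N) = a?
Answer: 224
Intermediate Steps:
h(I) = -1/(6*I) (h(I) = -I/I/(6*I) = -1/(6*I))
y(O) = (18 + O)/O
y(h(-6)) + (Q(2, 2) - 1*42)*W(10, 21) = (18 - 1/6/(-6))/((-1/6/(-6))) + (-1/2 - 1*42)*10 = (18 - 1/6*(-1/6))/((-1/6*(-1/6))) + (-1*1/2 - 42)*10 = (18 + 1/36)/(1/36) + (-1/2 - 42)*10 = 36*(649/36) - 85/2*10 = 649 - 425 = 224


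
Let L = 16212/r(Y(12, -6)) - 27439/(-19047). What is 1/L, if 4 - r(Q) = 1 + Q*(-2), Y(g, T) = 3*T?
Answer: -209517/102628159 ≈ -0.0020415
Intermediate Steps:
r(Q) = 3 + 2*Q (r(Q) = 4 - (1 + Q*(-2)) = 4 - (1 - 2*Q) = 4 + (-1 + 2*Q) = 3 + 2*Q)
L = -102628159/209517 (L = 16212/(3 + 2*(3*(-6))) - 27439/(-19047) = 16212/(3 + 2*(-18)) - 27439*(-1/19047) = 16212/(3 - 36) + 27439/19047 = 16212/(-33) + 27439/19047 = 16212*(-1/33) + 27439/19047 = -5404/11 + 27439/19047 = -102628159/209517 ≈ -489.83)
1/L = 1/(-102628159/209517) = -209517/102628159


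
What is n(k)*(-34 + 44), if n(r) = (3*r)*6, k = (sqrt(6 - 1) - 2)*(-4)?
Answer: 1440 - 720*sqrt(5) ≈ -169.97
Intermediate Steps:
k = 8 - 4*sqrt(5) (k = (sqrt(5) - 2)*(-4) = (-2 + sqrt(5))*(-4) = 8 - 4*sqrt(5) ≈ -0.94427)
n(r) = 18*r
n(k)*(-34 + 44) = (18*(8 - 4*sqrt(5)))*(-34 + 44) = (144 - 72*sqrt(5))*10 = 1440 - 720*sqrt(5)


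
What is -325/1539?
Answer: -325/1539 ≈ -0.21118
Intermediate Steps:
-325/1539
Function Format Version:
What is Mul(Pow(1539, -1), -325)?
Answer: Rational(-325, 1539) ≈ -0.21118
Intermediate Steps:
Mul(Pow(1539, -1), -325) = Mul(Rational(1, 1539), -325) = Rational(-325, 1539)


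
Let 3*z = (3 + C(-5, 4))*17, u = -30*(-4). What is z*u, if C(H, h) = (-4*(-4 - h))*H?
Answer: -106760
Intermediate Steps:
u = 120
C(H, h) = H*(16 + 4*h) (C(H, h) = (16 + 4*h)*H = H*(16 + 4*h))
z = -2669/3 (z = ((3 + 4*(-5)*(4 + 4))*17)/3 = ((3 + 4*(-5)*8)*17)/3 = ((3 - 160)*17)/3 = (-157*17)/3 = (⅓)*(-2669) = -2669/3 ≈ -889.67)
z*u = -2669/3*120 = -106760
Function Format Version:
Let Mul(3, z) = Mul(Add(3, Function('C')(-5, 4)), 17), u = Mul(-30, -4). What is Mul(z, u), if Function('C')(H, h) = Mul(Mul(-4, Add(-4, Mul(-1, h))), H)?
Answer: -106760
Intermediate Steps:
u = 120
Function('C')(H, h) = Mul(H, Add(16, Mul(4, h))) (Function('C')(H, h) = Mul(Add(16, Mul(4, h)), H) = Mul(H, Add(16, Mul(4, h))))
z = Rational(-2669, 3) (z = Mul(Rational(1, 3), Mul(Add(3, Mul(4, -5, Add(4, 4))), 17)) = Mul(Rational(1, 3), Mul(Add(3, Mul(4, -5, 8)), 17)) = Mul(Rational(1, 3), Mul(Add(3, -160), 17)) = Mul(Rational(1, 3), Mul(-157, 17)) = Mul(Rational(1, 3), -2669) = Rational(-2669, 3) ≈ -889.67)
Mul(z, u) = Mul(Rational(-2669, 3), 120) = -106760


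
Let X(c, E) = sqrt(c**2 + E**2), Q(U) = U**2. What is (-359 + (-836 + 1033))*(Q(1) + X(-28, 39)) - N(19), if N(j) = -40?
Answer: -122 - 162*sqrt(2305) ≈ -7899.7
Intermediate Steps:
X(c, E) = sqrt(E**2 + c**2)
(-359 + (-836 + 1033))*(Q(1) + X(-28, 39)) - N(19) = (-359 + (-836 + 1033))*(1**2 + sqrt(39**2 + (-28)**2)) - 1*(-40) = (-359 + 197)*(1 + sqrt(1521 + 784)) + 40 = -162*(1 + sqrt(2305)) + 40 = (-162 - 162*sqrt(2305)) + 40 = -122 - 162*sqrt(2305)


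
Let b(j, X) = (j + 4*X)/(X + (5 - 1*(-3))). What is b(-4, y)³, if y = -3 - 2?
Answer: -512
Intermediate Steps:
y = -5
b(j, X) = (j + 4*X)/(8 + X) (b(j, X) = (j + 4*X)/(X + (5 + 3)) = (j + 4*X)/(X + 8) = (j + 4*X)/(8 + X))
b(-4, y)³ = ((-4 + 4*(-5))/(8 - 5))³ = ((-4 - 20)/3)³ = ((⅓)*(-24))³ = (-8)³ = -512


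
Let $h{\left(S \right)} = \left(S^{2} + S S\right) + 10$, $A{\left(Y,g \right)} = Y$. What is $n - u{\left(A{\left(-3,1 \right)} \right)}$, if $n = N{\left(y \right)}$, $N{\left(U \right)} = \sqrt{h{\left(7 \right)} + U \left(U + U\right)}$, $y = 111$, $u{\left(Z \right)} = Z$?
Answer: $3 + 15 \sqrt{110} \approx 160.32$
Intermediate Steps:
$h{\left(S \right)} = 10 + 2 S^{2}$ ($h{\left(S \right)} = \left(S^{2} + S^{2}\right) + 10 = 2 S^{2} + 10 = 10 + 2 S^{2}$)
$N{\left(U \right)} = \sqrt{108 + 2 U^{2}}$ ($N{\left(U \right)} = \sqrt{\left(10 + 2 \cdot 7^{2}\right) + U \left(U + U\right)} = \sqrt{\left(10 + 2 \cdot 49\right) + U 2 U} = \sqrt{\left(10 + 98\right) + 2 U^{2}} = \sqrt{108 + 2 U^{2}}$)
$n = 15 \sqrt{110}$ ($n = \sqrt{108 + 2 \cdot 111^{2}} = \sqrt{108 + 2 \cdot 12321} = \sqrt{108 + 24642} = \sqrt{24750} = 15 \sqrt{110} \approx 157.32$)
$n - u{\left(A{\left(-3,1 \right)} \right)} = 15 \sqrt{110} - -3 = 15 \sqrt{110} + 3 = 3 + 15 \sqrt{110}$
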